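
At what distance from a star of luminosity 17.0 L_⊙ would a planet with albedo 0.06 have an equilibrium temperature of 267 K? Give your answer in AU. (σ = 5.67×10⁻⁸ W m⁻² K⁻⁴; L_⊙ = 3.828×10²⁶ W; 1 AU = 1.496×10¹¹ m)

L = 17.0 × 3.828×10²⁶ = 6.51×10²⁷ W.
From T_eq⁴ = L(1−A)/(16πσd²): d = √[L(1−A)/(16πσT_eq⁴)].
d = √[6.51×10²⁷ × 0.94 / (16π × 5.67×10⁻⁸ × (267)⁴)] = 6.50×10¹¹ m = 4.34 AU.

d ≈ 4.34 AU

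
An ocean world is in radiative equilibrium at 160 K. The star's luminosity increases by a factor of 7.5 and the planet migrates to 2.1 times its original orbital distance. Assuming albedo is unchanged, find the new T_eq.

T_eq ≈ 183 K

T_eq ∝ L^(1/4) · d^(−1/2).
T′ = 160 × 7.5^(1/4) / 2.1^(1/2) = 183 K.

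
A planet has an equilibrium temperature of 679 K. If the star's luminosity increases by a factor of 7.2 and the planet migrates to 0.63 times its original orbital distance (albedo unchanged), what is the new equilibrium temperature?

T_eq ∝ L^(1/4) · d^(−1/2).
T′ = 679 × 7.2^(1/4) / 0.63^(1/2) = 1400 K.

T_eq ≈ 1400 K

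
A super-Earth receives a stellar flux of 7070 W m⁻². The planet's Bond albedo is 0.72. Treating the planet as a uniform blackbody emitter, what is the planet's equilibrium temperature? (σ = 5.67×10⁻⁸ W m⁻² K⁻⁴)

T_eq ≈ 306 K

Energy balance: absorbed = emitted ⇒ πR²·S(1−A) = 4πR²·σT_eq⁴, so T_eq⁴ = S(1−A)/(4σ).
T_eq = [7070 × 0.28 / (4 × 5.67×10⁻⁸)]^(1/4) = (8.73×10⁹)^(1/4) = 306 K.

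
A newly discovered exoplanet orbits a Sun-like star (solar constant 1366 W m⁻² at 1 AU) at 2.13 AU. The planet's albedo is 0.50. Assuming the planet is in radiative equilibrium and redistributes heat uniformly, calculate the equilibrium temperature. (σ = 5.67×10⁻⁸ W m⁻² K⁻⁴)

Flux at 2.13 AU: S = 1366/2.13² = 301 W m⁻².
Energy balance: absorbed = emitted ⇒ πR²·S(1−A) = 4πR²·σT_eq⁴, so T_eq⁴ = S(1−A)/(4σ).
T_eq = [301 × 0.50 / (4 × 5.67×10⁻⁸)]^(1/4) = (6.64×10⁸)^(1/4) = 161 K.

T_eq ≈ 161 K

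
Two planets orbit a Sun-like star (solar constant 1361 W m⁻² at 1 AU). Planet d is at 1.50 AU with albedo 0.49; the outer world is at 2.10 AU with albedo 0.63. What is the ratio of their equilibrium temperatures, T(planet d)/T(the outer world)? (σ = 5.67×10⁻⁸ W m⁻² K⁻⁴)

T₁/T₂ ≈ 1.282

T_eq = [S₀(1−A)/(4σd²)]^(1/4), so T ∝ (1−A)^(1/4) / √d.
T₁ = [1361×0.51/(4×5.67×10⁻⁸×1.50²)]^(1/4) = 192.04 K.
T₂ = [1361×0.37/(4×5.67×10⁻⁸×2.10²)]^(1/4) = 149.79 K.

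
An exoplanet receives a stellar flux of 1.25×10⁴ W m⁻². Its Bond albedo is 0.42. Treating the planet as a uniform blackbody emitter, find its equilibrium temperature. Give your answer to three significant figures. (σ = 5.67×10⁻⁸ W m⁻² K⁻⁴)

Energy balance: absorbed = emitted ⇒ πR²·S(1−A) = 4πR²·σT_eq⁴, so T_eq⁴ = S(1−A)/(4σ).
T_eq = [1.25×10⁴ × 0.58 / (4 × 5.67×10⁻⁸)]^(1/4) = (3.20×10¹⁰)^(1/4) = 423 K.

T_eq ≈ 423 K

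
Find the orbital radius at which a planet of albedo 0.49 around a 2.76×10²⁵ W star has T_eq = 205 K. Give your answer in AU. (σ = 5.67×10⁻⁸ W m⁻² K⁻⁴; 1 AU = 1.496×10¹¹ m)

From T_eq⁴ = L(1−A)/(16πσd²): d = √[L(1−A)/(16πσT_eq⁴)].
d = √[2.76×10²⁵ × 0.51 / (16π × 5.67×10⁻⁸ × (205)⁴)] = 5.29×10¹⁰ m = 0.353 AU.

d ≈ 0.353 AU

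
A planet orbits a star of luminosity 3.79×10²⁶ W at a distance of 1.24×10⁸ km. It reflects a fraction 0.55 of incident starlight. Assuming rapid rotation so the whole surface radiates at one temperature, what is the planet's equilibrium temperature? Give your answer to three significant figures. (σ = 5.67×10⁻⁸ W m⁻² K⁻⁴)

d = 1.24×10⁸ km = 1.24×10¹¹ m.
Flux: S = L/(4πd²) = 3.79×10²⁶/(4π×(1.24×10¹¹)²) = 1960 W m⁻².
Energy balance: absorbed = emitted ⇒ πR²·S(1−A) = 4πR²·σT_eq⁴, so T_eq⁴ = S(1−A)/(4σ).
T_eq = [1960 × 0.45 / (4 × 5.67×10⁻⁸)]^(1/4) = (3.89×10⁹)^(1/4) = 250 K.

T_eq ≈ 250 K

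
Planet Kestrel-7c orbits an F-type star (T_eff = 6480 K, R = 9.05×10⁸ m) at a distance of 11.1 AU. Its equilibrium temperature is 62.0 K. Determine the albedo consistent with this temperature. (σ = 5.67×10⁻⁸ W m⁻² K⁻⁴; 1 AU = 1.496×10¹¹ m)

d = 11.1 AU = 1.66×10¹² m.
L = 4πR_⋆²σT_⋆⁴ = 4π(9.05×10⁸)² × 5.67×10⁻⁸ × (6480)⁴ = 1.03×10²⁷ W.
S = L/(4πd²) = 29.7 W m⁻².
From T_eq⁴ = S(1−A)/(4σ): 1−A = 4σT_eq⁴/S.
1−A = 4 × 5.67×10⁻⁸ × (62.0)⁴ / 29.7 = 0.113.

A ≈ 0.89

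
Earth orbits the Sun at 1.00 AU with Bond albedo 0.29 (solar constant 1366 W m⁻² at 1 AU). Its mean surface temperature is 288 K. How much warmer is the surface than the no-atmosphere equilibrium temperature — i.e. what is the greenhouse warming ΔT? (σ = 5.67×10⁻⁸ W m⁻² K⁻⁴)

ΔT ≈ 32.3 K

S = 1366/1.00² = 1366 W m⁻².
T_eq = [S(1−A)/(4σ)]^(1/4) = [1366×0.71/(4×5.67×10⁻⁸)]^(1/4) = 255.7 K.
ΔT = T_surf − T_eq = 288 − 255.7.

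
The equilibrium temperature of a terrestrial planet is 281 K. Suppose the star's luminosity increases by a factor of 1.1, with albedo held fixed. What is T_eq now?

T_eq ∝ L^(1/4) · d^(−1/2).
T′ = 281 × 1.1^(1/4) = 288 K.

T_eq ≈ 288 K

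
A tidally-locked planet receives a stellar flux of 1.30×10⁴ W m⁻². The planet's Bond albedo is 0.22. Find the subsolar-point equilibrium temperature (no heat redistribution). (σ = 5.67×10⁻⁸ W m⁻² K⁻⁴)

T_ss ≈ 650 K

At the subsolar point the surface absorbs S(1−A) and emits σT⁴ per unit area — no factor of 4, since only the local patch is in balance.
T = [1.30×10⁴ × 0.78 / 5.67×10⁻⁸]^(1/4) = (1.79×10¹¹)^(1/4) = 650 K.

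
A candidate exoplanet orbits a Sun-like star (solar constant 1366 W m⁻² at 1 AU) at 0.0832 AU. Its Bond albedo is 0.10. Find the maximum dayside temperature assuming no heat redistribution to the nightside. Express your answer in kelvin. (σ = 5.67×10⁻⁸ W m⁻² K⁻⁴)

T_ss ≈ 1330 K

Flux at 0.0832 AU: S = 1366/0.0832² = 1.97×10⁵ W m⁻².
With no redistribution each surface element balances locally: S(1−A) = σT⁴.
T = [1.97×10⁵ × 0.90 / 5.67×10⁻⁸]^(1/4) = (3.13×10¹²)^(1/4) = 1330 K.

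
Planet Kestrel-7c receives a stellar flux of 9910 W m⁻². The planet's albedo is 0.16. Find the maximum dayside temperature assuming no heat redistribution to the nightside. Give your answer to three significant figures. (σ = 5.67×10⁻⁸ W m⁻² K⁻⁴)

T_ss ≈ 619 K

With no redistribution each surface element balances locally: S(1−A) = σT⁴.
T = [9910 × 0.84 / 5.67×10⁻⁸]^(1/4) = (1.47×10¹¹)^(1/4) = 619 K.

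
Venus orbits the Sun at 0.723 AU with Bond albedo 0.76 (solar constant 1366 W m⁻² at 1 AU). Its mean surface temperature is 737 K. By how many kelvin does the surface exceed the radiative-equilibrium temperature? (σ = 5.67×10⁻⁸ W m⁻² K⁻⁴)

S = 1366/0.723² = 2613 W m⁻².
T_eq = [S(1−A)/(4σ)]^(1/4) = [2613×0.24/(4×5.67×10⁻⁸)]^(1/4) = 229.3 K.
ΔT = T_surf − T_eq = 737 − 229.3.

ΔT ≈ 507.7 K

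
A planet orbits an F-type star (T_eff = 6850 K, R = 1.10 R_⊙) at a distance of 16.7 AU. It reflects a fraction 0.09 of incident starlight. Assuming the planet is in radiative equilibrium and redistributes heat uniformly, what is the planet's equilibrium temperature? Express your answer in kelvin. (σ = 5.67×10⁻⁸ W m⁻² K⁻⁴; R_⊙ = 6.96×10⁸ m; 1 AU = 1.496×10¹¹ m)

R_⋆ = 1.10 × 6.96×10⁸ = 7.66×10⁸ m.
d = 16.7 AU = 2.50×10¹² m.
L = 4πR_⋆²σT_⋆⁴ = 4π(7.66×10⁸)² × 5.67×10⁻⁸ × (6850)⁴ = 9.20×10²⁶ W.
S = L/(4πd²) = 11.7 W m⁻².
Energy balance: absorbed = emitted ⇒ πR²·S(1−A) = 4πR²·σT_eq⁴, so T_eq⁴ = S(1−A)/(4σ).
T_eq = [11.7 × 0.91 / (4 × 5.67×10⁻⁸)]^(1/4) = (4.70×10⁷)^(1/4) = 82.8 K.

T_eq ≈ 82.8 K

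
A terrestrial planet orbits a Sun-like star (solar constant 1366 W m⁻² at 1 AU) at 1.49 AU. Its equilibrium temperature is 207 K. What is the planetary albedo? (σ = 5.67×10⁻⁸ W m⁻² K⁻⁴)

A ≈ 0.32

Flux at 1.49 AU: S = 1366/1.49² = 615 W m⁻².
From T_eq⁴ = S(1−A)/(4σ): 1−A = 4σT_eq⁴/S.
1−A = 4 × 5.67×10⁻⁸ × (207)⁴ / 615 = 0.677.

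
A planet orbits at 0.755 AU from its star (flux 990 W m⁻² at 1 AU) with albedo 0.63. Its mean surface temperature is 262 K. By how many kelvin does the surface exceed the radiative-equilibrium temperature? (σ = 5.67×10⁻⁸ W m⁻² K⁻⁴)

S = 990/0.755² = 1737 W m⁻².
T_eq = [S(1−A)/(4σ)]^(1/4) = [1737×0.37/(4×5.67×10⁻⁸)]^(1/4) = 230.7 K.
ΔT = T_surf − T_eq = 262 − 230.7.

ΔT ≈ 31.3 K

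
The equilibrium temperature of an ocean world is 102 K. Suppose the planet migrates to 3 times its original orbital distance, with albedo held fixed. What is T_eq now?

T_eq ≈ 58.9 K

T_eq ∝ L^(1/4) · d^(−1/2).
T′ = 102 / 3^(1/2) = 58.9 K.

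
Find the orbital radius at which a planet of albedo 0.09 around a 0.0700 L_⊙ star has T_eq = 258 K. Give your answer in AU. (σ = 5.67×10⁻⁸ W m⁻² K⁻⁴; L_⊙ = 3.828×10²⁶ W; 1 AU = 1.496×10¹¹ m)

L = 0.0700 × 3.828×10²⁶ = 2.68×10²⁵ W.
From T_eq⁴ = L(1−A)/(16πσd²): d = √[L(1−A)/(16πσT_eq⁴)].
d = √[2.68×10²⁵ × 0.91 / (16π × 5.67×10⁻⁸ × (258)⁴)] = 4.39×10¹⁰ m = 0.294 AU.

d ≈ 0.294 AU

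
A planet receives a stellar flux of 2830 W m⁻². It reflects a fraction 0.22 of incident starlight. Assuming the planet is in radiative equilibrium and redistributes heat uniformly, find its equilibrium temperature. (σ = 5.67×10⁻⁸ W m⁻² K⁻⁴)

T_eq ≈ 314 K

Energy balance: absorbed = emitted ⇒ πR²·S(1−A) = 4πR²·σT_eq⁴, so T_eq⁴ = S(1−A)/(4σ).
T_eq = [2830 × 0.78 / (4 × 5.67×10⁻⁸)]^(1/4) = (9.73×10⁹)^(1/4) = 314 K.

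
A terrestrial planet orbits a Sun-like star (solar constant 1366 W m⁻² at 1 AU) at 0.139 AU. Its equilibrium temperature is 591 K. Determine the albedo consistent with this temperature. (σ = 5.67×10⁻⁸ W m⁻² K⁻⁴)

A ≈ 0.61

Flux at 0.139 AU: S = 1366/0.139² = 7.07×10⁴ W m⁻².
From T_eq⁴ = S(1−A)/(4σ): 1−A = 4σT_eq⁴/S.
1−A = 4 × 5.67×10⁻⁸ × (591)⁴ / 7.07×10⁴ = 0.391.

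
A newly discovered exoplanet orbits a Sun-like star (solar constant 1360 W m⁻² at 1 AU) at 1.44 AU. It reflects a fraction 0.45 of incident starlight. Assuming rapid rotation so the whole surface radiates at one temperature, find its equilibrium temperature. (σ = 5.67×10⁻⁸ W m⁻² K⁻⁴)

Flux at 1.44 AU: S = 1360/1.44² = 656 W m⁻².
Energy balance: absorbed = emitted ⇒ πR²·S(1−A) = 4πR²·σT_eq⁴, so T_eq⁴ = S(1−A)/(4σ).
T_eq = [656 × 0.55 / (4 × 5.67×10⁻⁸)]^(1/4) = (1.59×10⁹)^(1/4) = 200 K.

T_eq ≈ 200 K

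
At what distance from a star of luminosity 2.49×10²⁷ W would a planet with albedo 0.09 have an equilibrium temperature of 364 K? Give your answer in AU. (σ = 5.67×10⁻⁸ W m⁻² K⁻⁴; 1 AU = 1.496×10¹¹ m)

d ≈ 1.42 AU

From T_eq⁴ = L(1−A)/(16πσd²): d = √[L(1−A)/(16πσT_eq⁴)].
d = √[2.49×10²⁷ × 0.91 / (16π × 5.67×10⁻⁸ × (364)⁴)] = 2.13×10¹¹ m = 1.42 AU.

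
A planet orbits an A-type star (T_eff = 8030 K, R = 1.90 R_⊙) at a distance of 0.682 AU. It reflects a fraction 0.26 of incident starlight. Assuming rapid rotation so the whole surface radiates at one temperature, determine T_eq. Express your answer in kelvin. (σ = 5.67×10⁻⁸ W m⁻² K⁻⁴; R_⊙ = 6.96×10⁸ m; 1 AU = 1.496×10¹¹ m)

T_eq ≈ 600 K

R_⋆ = 1.90 × 6.96×10⁸ = 1.32×10⁹ m.
d = 0.682 AU = 1.02×10¹¹ m.
L = 4πR_⋆²σT_⋆⁴ = 4π(1.32×10⁹)² × 5.67×10⁻⁸ × (8030)⁴ = 5.18×10²⁷ W.
S = L/(4πd²) = 3.96×10⁴ W m⁻².
Energy balance: absorbed = emitted ⇒ πR²·S(1−A) = 4πR²·σT_eq⁴, so T_eq⁴ = S(1−A)/(4σ).
T_eq = [3.96×10⁴ × 0.74 / (4 × 5.67×10⁻⁸)]^(1/4) = (1.29×10¹¹)^(1/4) = 600 K.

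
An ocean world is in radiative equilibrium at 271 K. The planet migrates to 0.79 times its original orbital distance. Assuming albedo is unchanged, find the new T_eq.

T_eq ∝ L^(1/4) · d^(−1/2).
T′ = 271 / 0.79^(1/2) = 305 K.

T_eq ≈ 305 K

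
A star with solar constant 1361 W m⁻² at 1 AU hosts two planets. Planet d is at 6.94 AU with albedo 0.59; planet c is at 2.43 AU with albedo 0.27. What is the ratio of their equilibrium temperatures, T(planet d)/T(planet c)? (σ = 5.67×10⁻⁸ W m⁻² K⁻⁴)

T₁/T₂ ≈ 0.512

T_eq = [S₀(1−A)/(4σd²)]^(1/4), so T ∝ (1−A)^(1/4) / √d.
T₁ = [1361×0.41/(4×5.67×10⁻⁸×6.94²)]^(1/4) = 84.54 K.
T₂ = [1361×0.73/(4×5.67×10⁻⁸×2.43²)]^(1/4) = 165.04 K.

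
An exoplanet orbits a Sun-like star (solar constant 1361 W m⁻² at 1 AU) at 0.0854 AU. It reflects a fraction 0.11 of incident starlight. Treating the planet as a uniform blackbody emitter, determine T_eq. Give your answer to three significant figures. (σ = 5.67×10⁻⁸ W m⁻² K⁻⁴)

Flux at 0.0854 AU: S = 1361/0.0854² = 1.87×10⁵ W m⁻².
Energy balance: absorbed = emitted ⇒ πR²·S(1−A) = 4πR²·σT_eq⁴, so T_eq⁴ = S(1−A)/(4σ).
T_eq = [1.87×10⁵ × 0.89 / (4 × 5.67×10⁻⁸)]^(1/4) = (7.32×10¹¹)^(1/4) = 925 K.

T_eq ≈ 925 K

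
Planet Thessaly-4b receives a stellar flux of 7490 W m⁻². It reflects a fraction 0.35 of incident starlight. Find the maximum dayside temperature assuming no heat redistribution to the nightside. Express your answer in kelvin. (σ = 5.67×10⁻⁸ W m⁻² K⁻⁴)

T_ss ≈ 541 K

With no redistribution each surface element balances locally: S(1−A) = σT⁴.
T = [7490 × 0.65 / 5.67×10⁻⁸]^(1/4) = (8.59×10¹⁰)^(1/4) = 541 K.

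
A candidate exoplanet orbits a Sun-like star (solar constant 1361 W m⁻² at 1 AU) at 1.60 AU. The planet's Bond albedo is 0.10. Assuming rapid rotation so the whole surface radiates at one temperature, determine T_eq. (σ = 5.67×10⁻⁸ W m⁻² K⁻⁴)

Flux at 1.60 AU: S = 1361/1.60² = 532 W m⁻².
Energy balance: absorbed = emitted ⇒ πR²·S(1−A) = 4πR²·σT_eq⁴, so T_eq⁴ = S(1−A)/(4σ).
T_eq = [532 × 0.90 / (4 × 5.67×10⁻⁸)]^(1/4) = (2.11×10⁹)^(1/4) = 214 K.

T_eq ≈ 214 K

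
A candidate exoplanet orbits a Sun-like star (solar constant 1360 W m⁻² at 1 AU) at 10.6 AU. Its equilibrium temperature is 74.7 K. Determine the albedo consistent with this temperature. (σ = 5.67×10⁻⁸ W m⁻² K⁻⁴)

A ≈ 0.42

Flux at 10.6 AU: S = 1360/10.6² = 12.1 W m⁻².
From T_eq⁴ = S(1−A)/(4σ): 1−A = 4σT_eq⁴/S.
1−A = 4 × 5.67×10⁻⁸ × (74.7)⁴ / 12.1 = 0.583.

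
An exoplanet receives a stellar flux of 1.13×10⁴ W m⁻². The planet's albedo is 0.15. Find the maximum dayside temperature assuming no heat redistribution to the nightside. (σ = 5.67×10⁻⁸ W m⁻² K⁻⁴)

With no redistribution each surface element balances locally: S(1−A) = σT⁴.
T = [1.13×10⁴ × 0.85 / 5.67×10⁻⁸]^(1/4) = (1.69×10¹¹)^(1/4) = 642 K.

T_ss ≈ 642 K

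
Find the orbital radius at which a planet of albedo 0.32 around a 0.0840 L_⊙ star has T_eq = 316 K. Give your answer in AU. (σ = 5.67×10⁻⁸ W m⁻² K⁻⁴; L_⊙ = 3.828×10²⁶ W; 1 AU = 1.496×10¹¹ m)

d ≈ 0.185 AU

L = 0.0840 × 3.828×10²⁶ = 3.22×10²⁵ W.
From T_eq⁴ = L(1−A)/(16πσd²): d = √[L(1−A)/(16πσT_eq⁴)].
d = √[3.22×10²⁵ × 0.68 / (16π × 5.67×10⁻⁸ × (316)⁴)] = 2.77×10¹⁰ m = 0.185 AU.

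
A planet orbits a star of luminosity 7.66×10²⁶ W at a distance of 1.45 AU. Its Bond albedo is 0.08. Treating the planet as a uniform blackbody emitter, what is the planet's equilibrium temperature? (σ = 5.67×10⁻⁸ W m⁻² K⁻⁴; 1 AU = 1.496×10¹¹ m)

T_eq ≈ 269 K

d = 1.45 AU = 2.17×10¹¹ m.
Flux: S = L/(4πd²) = 7.66×10²⁶/(4π×(2.17×10¹¹)²) = 1300 W m⁻².
Energy balance: absorbed = emitted ⇒ πR²·S(1−A) = 4πR²·σT_eq⁴, so T_eq⁴ = S(1−A)/(4σ).
T_eq = [1300 × 0.92 / (4 × 5.67×10⁻⁸)]^(1/4) = (5.25×10⁹)^(1/4) = 269 K.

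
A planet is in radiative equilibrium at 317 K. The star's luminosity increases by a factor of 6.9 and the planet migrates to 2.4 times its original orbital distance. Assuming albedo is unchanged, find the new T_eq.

T_eq ≈ 332 K

T_eq ∝ L^(1/4) · d^(−1/2).
T′ = 317 × 6.9^(1/4) / 2.4^(1/2) = 332 K.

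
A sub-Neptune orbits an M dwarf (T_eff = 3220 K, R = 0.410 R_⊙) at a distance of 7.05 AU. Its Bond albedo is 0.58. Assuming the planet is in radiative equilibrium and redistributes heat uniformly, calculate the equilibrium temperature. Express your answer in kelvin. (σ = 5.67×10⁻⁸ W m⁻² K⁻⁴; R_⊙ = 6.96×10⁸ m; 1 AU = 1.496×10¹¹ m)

R_⋆ = 0.410 × 6.96×10⁸ = 2.85×10⁸ m.
d = 7.05 AU = 1.05×10¹² m.
L = 4πR_⋆²σT_⋆⁴ = 4π(2.85×10⁸)² × 5.67×10⁻⁸ × (3220)⁴ = 6.24×10²⁴ W.
S = L/(4πd²) = 0.446 W m⁻².
Energy balance: absorbed = emitted ⇒ πR²·S(1−A) = 4πR²·σT_eq⁴, so T_eq⁴ = S(1−A)/(4σ).
T_eq = [0.446 × 0.42 / (4 × 5.67×10⁻⁸)]^(1/4) = (8.26×10⁵)^(1/4) = 30.2 K.

T_eq ≈ 30.2 K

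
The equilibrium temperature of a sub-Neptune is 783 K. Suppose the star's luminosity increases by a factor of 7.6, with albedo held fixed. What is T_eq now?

T_eq ∝ L^(1/4) · d^(−1/2).
T′ = 783 × 7.6^(1/4) = 1300 K.

T_eq ≈ 1300 K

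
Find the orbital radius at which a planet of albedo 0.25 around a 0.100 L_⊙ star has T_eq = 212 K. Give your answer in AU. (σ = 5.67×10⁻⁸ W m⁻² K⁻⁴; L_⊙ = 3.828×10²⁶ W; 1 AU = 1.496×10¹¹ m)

d ≈ 0.472 AU

L = 0.100 × 3.828×10²⁶ = 3.83×10²⁵ W.
From T_eq⁴ = L(1−A)/(16πσd²): d = √[L(1−A)/(16πσT_eq⁴)].
d = √[3.83×10²⁵ × 0.75 / (16π × 5.67×10⁻⁸ × (212)⁴)] = 7.06×10¹⁰ m = 0.472 AU.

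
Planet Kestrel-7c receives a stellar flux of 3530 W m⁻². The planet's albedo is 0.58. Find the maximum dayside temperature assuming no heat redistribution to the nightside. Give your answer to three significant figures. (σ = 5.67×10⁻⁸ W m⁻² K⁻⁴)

T_ss ≈ 402 K

With no redistribution each surface element balances locally: S(1−A) = σT⁴.
T = [3530 × 0.42 / 5.67×10⁻⁸]^(1/4) = (2.61×10¹⁰)^(1/4) = 402 K.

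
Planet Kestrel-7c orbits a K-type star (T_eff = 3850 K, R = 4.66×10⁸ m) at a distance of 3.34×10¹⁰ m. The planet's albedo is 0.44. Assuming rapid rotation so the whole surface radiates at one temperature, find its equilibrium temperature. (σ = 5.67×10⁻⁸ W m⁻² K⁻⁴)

T_eq ≈ 278 K

L = 4πR_⋆²σT_⋆⁴ = 4π(4.66×10⁸)² × 5.67×10⁻⁸ × (3850)⁴ = 3.40×10²⁵ W.
S = L/(4πd²) = 2420 W m⁻².
Energy balance: absorbed = emitted ⇒ πR²·S(1−A) = 4πR²·σT_eq⁴, so T_eq⁴ = S(1−A)/(4σ).
T_eq = [2420 × 0.56 / (4 × 5.67×10⁻⁸)]^(1/4) = (5.99×10⁹)^(1/4) = 278 K.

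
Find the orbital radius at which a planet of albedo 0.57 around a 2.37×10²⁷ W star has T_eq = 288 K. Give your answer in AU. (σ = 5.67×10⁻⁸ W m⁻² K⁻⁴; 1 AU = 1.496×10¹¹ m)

d ≈ 1.52 AU

From T_eq⁴ = L(1−A)/(16πσd²): d = √[L(1−A)/(16πσT_eq⁴)].
d = √[2.37×10²⁷ × 0.43 / (16π × 5.67×10⁻⁸ × (288)⁴)] = 2.28×10¹¹ m = 1.52 AU.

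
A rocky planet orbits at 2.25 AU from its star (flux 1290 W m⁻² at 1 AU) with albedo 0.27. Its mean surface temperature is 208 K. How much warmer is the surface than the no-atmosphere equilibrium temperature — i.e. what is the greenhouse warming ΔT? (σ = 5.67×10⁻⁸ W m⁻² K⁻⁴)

ΔT ≈ 38.8 K

S = 1290/2.25² = 254.8 W m⁻².
T_eq = [S(1−A)/(4σ)]^(1/4) = [254.8×0.73/(4×5.67×10⁻⁸)]^(1/4) = 169.2 K.
ΔT = T_surf − T_eq = 208 − 169.2.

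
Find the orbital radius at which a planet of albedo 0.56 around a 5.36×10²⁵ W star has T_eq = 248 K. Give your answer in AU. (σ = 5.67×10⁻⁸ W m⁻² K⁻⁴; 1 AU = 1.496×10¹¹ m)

From T_eq⁴ = L(1−A)/(16πσd²): d = √[L(1−A)/(16πσT_eq⁴)].
d = √[5.36×10²⁵ × 0.44 / (16π × 5.67×10⁻⁸ × (248)⁴)] = 4.68×10¹⁰ m = 0.313 AU.

d ≈ 0.313 AU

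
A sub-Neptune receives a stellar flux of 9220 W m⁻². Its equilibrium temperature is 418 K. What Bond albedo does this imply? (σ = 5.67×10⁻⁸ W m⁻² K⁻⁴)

From T_eq⁴ = S(1−A)/(4σ): 1−A = 4σT_eq⁴/S.
1−A = 4 × 5.67×10⁻⁸ × (418)⁴ / 9220 = 0.751.

A ≈ 0.25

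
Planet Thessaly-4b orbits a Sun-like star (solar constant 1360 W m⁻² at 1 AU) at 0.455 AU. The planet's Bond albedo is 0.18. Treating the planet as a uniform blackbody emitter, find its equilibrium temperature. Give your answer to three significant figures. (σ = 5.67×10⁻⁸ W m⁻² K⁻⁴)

T_eq ≈ 393 K

Flux at 0.455 AU: S = 1360/0.455² = 6570 W m⁻².
Energy balance: absorbed = emitted ⇒ πR²·S(1−A) = 4πR²·σT_eq⁴, so T_eq⁴ = S(1−A)/(4σ).
T_eq = [6570 × 0.82 / (4 × 5.67×10⁻⁸)]^(1/4) = (2.38×10¹⁰)^(1/4) = 393 K.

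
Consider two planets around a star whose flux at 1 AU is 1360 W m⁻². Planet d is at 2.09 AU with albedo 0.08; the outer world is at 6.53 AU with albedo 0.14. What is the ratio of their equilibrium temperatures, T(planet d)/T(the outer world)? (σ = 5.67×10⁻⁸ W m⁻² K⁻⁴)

T₁/T₂ ≈ 1.798

T_eq = [S₀(1−A)/(4σd²)]^(1/4), so T ∝ (1−A)^(1/4) / √d.
T₁ = [1360×0.92/(4×5.67×10⁻⁸×2.09²)]^(1/4) = 188.52 K.
T₂ = [1360×0.86/(4×5.67×10⁻⁸×6.53²)]^(1/4) = 104.87 K.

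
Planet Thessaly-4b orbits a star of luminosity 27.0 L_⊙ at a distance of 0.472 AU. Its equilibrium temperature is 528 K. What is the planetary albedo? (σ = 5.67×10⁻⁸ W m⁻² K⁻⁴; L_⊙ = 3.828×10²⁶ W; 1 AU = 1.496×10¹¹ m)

A ≈ 0.89

d = 0.472 AU = 7.06×10¹⁰ m.
L = 27.0 × 3.828×10²⁶ = 1.03×10²⁸ W.
Flux: S = L/(4πd²) = 1.03×10²⁸/(4π×(7.06×10¹⁰)²) = 1.65×10⁵ W m⁻².
From T_eq⁴ = S(1−A)/(4σ): 1−A = 4σT_eq⁴/S.
1−A = 4 × 5.67×10⁻⁸ × (528)⁴ / 1.65×10⁵ = 0.107.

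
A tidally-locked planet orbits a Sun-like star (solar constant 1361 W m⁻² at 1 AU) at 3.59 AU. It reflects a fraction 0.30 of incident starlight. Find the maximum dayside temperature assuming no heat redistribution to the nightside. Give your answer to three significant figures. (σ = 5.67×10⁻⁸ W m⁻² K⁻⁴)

Flux at 3.59 AU: S = 1361/3.59² = 106 W m⁻².
With no redistribution each surface element balances locally: S(1−A) = σT⁴.
T = [106 × 0.70 / 5.67×10⁻⁸]^(1/4) = (1.30×10⁹)^(1/4) = 190 K.

T_ss ≈ 190 K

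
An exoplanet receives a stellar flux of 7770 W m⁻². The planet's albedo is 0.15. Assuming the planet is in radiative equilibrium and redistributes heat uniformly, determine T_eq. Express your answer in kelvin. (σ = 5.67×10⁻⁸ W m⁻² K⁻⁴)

T_eq ≈ 413 K

Energy balance: absorbed = emitted ⇒ πR²·S(1−A) = 4πR²·σT_eq⁴, so T_eq⁴ = S(1−A)/(4σ).
T_eq = [7770 × 0.85 / (4 × 5.67×10⁻⁸)]^(1/4) = (2.91×10¹⁰)^(1/4) = 413 K.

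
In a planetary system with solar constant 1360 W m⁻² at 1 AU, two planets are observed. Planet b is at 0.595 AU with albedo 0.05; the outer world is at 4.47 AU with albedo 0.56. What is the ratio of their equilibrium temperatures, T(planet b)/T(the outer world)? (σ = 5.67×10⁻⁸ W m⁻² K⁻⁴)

T_eq = [S₀(1−A)/(4σd²)]^(1/4), so T ∝ (1−A)^(1/4) / √d.
T₁ = [1360×0.95/(4×5.67×10⁻⁸×0.595²)]^(1/4) = 356.16 K.
T₂ = [1360×0.44/(4×5.67×10⁻⁸×4.47²)]^(1/4) = 107.20 K.

T₁/T₂ ≈ 3.322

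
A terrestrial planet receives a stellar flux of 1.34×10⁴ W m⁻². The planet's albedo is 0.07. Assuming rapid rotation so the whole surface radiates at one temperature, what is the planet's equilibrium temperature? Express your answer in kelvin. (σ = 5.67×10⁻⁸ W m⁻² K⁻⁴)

T_eq ≈ 484 K

Energy balance: absorbed = emitted ⇒ πR²·S(1−A) = 4πR²·σT_eq⁴, so T_eq⁴ = S(1−A)/(4σ).
T_eq = [1.34×10⁴ × 0.93 / (4 × 5.67×10⁻⁸)]^(1/4) = (5.49×10¹⁰)^(1/4) = 484 K.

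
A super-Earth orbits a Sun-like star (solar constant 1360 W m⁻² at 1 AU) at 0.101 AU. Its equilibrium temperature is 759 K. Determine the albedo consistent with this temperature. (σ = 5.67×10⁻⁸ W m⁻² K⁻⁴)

A ≈ 0.44

Flux at 0.101 AU: S = 1360/0.101² = 1.33×10⁵ W m⁻².
From T_eq⁴ = S(1−A)/(4σ): 1−A = 4σT_eq⁴/S.
1−A = 4 × 5.67×10⁻⁸ × (759)⁴ / 1.33×10⁵ = 0.565.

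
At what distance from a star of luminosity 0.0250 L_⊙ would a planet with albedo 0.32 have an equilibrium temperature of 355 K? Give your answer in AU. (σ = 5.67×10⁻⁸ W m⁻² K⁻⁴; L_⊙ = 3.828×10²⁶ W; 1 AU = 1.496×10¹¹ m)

d ≈ 0.0801 AU

L = 0.0250 × 3.828×10²⁶ = 9.57×10²⁴ W.
From T_eq⁴ = L(1−A)/(16πσd²): d = √[L(1−A)/(16πσT_eq⁴)].
d = √[9.57×10²⁴ × 0.68 / (16π × 5.67×10⁻⁸ × (355)⁴)] = 1.20×10¹⁰ m = 0.0801 AU.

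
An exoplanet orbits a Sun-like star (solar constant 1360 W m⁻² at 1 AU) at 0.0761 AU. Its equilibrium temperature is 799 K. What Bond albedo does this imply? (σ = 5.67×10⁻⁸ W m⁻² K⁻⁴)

Flux at 0.0761 AU: S = 1360/0.0761² = 2.35×10⁵ W m⁻².
From T_eq⁴ = S(1−A)/(4σ): 1−A = 4σT_eq⁴/S.
1−A = 4 × 5.67×10⁻⁸ × (799)⁴ / 2.35×10⁵ = 0.394.

A ≈ 0.61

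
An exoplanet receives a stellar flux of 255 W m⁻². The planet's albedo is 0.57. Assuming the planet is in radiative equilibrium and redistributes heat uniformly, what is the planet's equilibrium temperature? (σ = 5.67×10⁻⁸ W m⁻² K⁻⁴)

Energy balance: absorbed = emitted ⇒ πR²·S(1−A) = 4πR²·σT_eq⁴, so T_eq⁴ = S(1−A)/(4σ).
T_eq = [255 × 0.43 / (4 × 5.67×10⁻⁸)]^(1/4) = (4.83×10⁸)^(1/4) = 148 K.

T_eq ≈ 148 K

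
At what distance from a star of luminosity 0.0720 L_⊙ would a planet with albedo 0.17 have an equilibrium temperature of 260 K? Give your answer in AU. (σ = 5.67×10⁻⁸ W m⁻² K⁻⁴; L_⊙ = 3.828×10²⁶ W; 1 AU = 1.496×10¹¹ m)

L = 0.0720 × 3.828×10²⁶ = 2.76×10²⁵ W.
From T_eq⁴ = L(1−A)/(16πσd²): d = √[L(1−A)/(16πσT_eq⁴)].
d = √[2.76×10²⁵ × 0.83 / (16π × 5.67×10⁻⁸ × (260)⁴)] = 4.19×10¹⁰ m = 0.280 AU.

d ≈ 0.280 AU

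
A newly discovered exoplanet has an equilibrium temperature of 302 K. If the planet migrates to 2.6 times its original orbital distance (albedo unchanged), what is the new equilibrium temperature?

T_eq ∝ L^(1/4) · d^(−1/2).
T′ = 302 / 2.6^(1/2) = 187 K.

T_eq ≈ 187 K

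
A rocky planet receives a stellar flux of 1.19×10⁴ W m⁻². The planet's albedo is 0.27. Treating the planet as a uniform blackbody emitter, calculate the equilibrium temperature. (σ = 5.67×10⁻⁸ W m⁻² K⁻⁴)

Energy balance: absorbed = emitted ⇒ πR²·S(1−A) = 4πR²·σT_eq⁴, so T_eq⁴ = S(1−A)/(4σ).
T_eq = [1.19×10⁴ × 0.73 / (4 × 5.67×10⁻⁸)]^(1/4) = (3.83×10¹⁰)^(1/4) = 442 K.

T_eq ≈ 442 K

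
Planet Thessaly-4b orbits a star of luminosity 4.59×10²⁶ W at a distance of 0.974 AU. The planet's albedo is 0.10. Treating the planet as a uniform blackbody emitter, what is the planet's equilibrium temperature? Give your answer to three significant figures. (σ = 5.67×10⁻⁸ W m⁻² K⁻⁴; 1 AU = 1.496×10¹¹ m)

T_eq ≈ 287 K

d = 0.974 AU = 1.46×10¹¹ m.
Flux: S = L/(4πd²) = 4.59×10²⁶/(4π×(1.46×10¹¹)²) = 1720 W m⁻².
Energy balance: absorbed = emitted ⇒ πR²·S(1−A) = 4πR²·σT_eq⁴, so T_eq⁴ = S(1−A)/(4σ).
T_eq = [1720 × 0.90 / (4 × 5.67×10⁻⁸)]^(1/4) = (6.83×10⁹)^(1/4) = 287 K.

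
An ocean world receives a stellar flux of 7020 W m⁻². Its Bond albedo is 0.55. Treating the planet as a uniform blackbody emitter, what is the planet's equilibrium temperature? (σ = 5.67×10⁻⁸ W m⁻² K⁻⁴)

Energy balance: absorbed = emitted ⇒ πR²·S(1−A) = 4πR²·σT_eq⁴, so T_eq⁴ = S(1−A)/(4σ).
T_eq = [7020 × 0.45 / (4 × 5.67×10⁻⁸)]^(1/4) = (1.39×10¹⁰)^(1/4) = 344 K.

T_eq ≈ 344 K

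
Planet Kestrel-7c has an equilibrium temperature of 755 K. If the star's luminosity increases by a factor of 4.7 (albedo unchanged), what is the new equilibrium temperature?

T_eq ∝ L^(1/4) · d^(−1/2).
T′ = 755 × 4.7^(1/4) = 1110 K.

T_eq ≈ 1110 K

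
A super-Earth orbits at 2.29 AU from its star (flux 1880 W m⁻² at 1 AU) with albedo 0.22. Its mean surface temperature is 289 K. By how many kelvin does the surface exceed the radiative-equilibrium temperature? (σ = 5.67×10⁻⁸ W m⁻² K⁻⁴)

S = 1880/2.29² = 358.5 W m⁻².
T_eq = [S(1−A)/(4σ)]^(1/4) = [358.5×0.78/(4×5.67×10⁻⁸)]^(1/4) = 187.4 K.
ΔT = T_surf − T_eq = 289 − 187.4.

ΔT ≈ 101.6 K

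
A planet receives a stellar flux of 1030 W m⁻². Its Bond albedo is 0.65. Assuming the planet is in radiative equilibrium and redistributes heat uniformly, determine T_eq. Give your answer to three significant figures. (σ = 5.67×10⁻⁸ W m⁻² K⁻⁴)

T_eq ≈ 200 K

Energy balance: absorbed = emitted ⇒ πR²·S(1−A) = 4πR²·σT_eq⁴, so T_eq⁴ = S(1−A)/(4σ).
T_eq = [1030 × 0.35 / (4 × 5.67×10⁻⁸)]^(1/4) = (1.59×10⁹)^(1/4) = 200 K.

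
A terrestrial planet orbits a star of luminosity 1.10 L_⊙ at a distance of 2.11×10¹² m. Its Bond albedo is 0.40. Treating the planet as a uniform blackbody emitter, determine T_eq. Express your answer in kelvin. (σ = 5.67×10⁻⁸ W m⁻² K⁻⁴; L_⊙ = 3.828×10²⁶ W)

L = 1.10 × 3.828×10²⁶ = 4.21×10²⁶ W.
Flux: S = L/(4πd²) = 4.21×10²⁶/(4π×(2.11×10¹²)²) = 7.53 W m⁻².
Energy balance: absorbed = emitted ⇒ πR²·S(1−A) = 4πR²·σT_eq⁴, so T_eq⁴ = S(1−A)/(4σ).
T_eq = [7.53 × 0.60 / (4 × 5.67×10⁻⁸)]^(1/4) = (1.99×10⁷)^(1/4) = 66.8 K.

T_eq ≈ 66.8 K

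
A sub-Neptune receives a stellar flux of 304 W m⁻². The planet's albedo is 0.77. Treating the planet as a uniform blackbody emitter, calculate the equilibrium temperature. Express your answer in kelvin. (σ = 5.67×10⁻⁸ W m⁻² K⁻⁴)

T_eq ≈ 133 K

Energy balance: absorbed = emitted ⇒ πR²·S(1−A) = 4πR²·σT_eq⁴, so T_eq⁴ = S(1−A)/(4σ).
T_eq = [304 × 0.23 / (4 × 5.67×10⁻⁸)]^(1/4) = (3.08×10⁸)^(1/4) = 133 K.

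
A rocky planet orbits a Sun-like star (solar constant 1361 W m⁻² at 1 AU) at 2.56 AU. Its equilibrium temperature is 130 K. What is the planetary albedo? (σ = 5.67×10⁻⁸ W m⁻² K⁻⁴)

A ≈ 0.69

Flux at 2.56 AU: S = 1361/2.56² = 208 W m⁻².
From T_eq⁴ = S(1−A)/(4σ): 1−A = 4σT_eq⁴/S.
1−A = 4 × 5.67×10⁻⁸ × (130)⁴ / 208 = 0.312.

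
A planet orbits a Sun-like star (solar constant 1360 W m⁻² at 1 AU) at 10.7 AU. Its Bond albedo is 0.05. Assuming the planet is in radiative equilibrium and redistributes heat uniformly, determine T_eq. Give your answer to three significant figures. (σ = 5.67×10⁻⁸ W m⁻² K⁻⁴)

T_eq ≈ 84.0 K

Flux at 10.7 AU: S = 1360/10.7² = 11.9 W m⁻².
Energy balance: absorbed = emitted ⇒ πR²·S(1−A) = 4πR²·σT_eq⁴, so T_eq⁴ = S(1−A)/(4σ).
T_eq = [11.9 × 0.95 / (4 × 5.67×10⁻⁸)]^(1/4) = (4.98×10⁷)^(1/4) = 84.0 K.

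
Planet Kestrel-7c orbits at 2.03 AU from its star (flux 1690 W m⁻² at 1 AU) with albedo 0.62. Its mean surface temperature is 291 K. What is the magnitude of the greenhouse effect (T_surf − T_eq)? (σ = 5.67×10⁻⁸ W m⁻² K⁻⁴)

ΔT ≈ 129.1 K

S = 1690/2.03² = 410.1 W m⁻².
T_eq = [S(1−A)/(4σ)]^(1/4) = [410.1×0.38/(4×5.67×10⁻⁸)]^(1/4) = 161.9 K.
ΔT = T_surf − T_eq = 291 − 161.9.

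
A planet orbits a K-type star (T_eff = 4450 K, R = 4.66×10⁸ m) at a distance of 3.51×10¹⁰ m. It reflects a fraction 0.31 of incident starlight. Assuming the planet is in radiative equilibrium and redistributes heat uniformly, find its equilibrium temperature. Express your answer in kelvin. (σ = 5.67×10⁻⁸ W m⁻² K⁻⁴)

L = 4πR_⋆²σT_⋆⁴ = 4π(4.66×10⁸)² × 5.67×10⁻⁸ × (4450)⁴ = 6.07×10²⁵ W.
S = L/(4πd²) = 3920 W m⁻².
Energy balance: absorbed = emitted ⇒ πR²·S(1−A) = 4πR²·σT_eq⁴, so T_eq⁴ = S(1−A)/(4σ).
T_eq = [3920 × 0.69 / (4 × 5.67×10⁻⁸)]^(1/4) = (1.19×10¹⁰)^(1/4) = 330 K.

T_eq ≈ 330 K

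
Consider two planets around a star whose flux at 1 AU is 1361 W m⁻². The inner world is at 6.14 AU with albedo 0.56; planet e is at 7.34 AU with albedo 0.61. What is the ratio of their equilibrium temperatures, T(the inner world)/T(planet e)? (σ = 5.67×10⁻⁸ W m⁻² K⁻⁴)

T_eq = [S₀(1−A)/(4σd²)]^(1/4), so T ∝ (1−A)^(1/4) / √d.
T₁ = [1361×0.44/(4×5.67×10⁻⁸×6.14²)]^(1/4) = 91.48 K.
T₂ = [1361×0.39/(4×5.67×10⁻⁸×7.34²)]^(1/4) = 81.18 K.

T₁/T₂ ≈ 1.127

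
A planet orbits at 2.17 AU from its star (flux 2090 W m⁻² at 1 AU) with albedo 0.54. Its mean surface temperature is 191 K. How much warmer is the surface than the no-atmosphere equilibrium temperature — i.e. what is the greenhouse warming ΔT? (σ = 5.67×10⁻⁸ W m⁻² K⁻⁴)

ΔT ≈ 17.8 K

S = 2090/2.17² = 443.8 W m⁻².
T_eq = [S(1−A)/(4σ)]^(1/4) = [443.8×0.46/(4×5.67×10⁻⁸)]^(1/4) = 173.2 K.
ΔT = T_surf − T_eq = 191 − 173.2.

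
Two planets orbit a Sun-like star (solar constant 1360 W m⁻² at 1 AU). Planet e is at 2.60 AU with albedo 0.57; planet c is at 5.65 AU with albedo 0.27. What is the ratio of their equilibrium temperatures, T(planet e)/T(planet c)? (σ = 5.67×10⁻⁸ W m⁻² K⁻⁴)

T₁/T₂ ≈ 1.291

T_eq = [S₀(1−A)/(4σd²)]^(1/4), so T ∝ (1−A)^(1/4) / √d.
T₁ = [1360×0.43/(4×5.67×10⁻⁸×2.60²)]^(1/4) = 139.75 K.
T₂ = [1360×0.73/(4×5.67×10⁻⁸×5.65²)]^(1/4) = 108.21 K.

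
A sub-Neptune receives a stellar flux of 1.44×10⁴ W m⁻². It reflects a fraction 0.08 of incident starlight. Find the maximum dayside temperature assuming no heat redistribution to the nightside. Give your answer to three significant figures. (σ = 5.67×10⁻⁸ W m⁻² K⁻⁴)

With no redistribution each surface element balances locally: S(1−A) = σT⁴.
T = [1.44×10⁴ × 0.92 / 5.67×10⁻⁸]^(1/4) = (2.34×10¹¹)^(1/4) = 695 K.

T_ss ≈ 695 K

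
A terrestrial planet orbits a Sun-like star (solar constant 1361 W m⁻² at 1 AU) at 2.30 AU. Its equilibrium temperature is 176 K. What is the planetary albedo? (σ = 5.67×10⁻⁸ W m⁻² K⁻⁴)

Flux at 2.30 AU: S = 1361/2.30² = 257 W m⁻².
From T_eq⁴ = S(1−A)/(4σ): 1−A = 4σT_eq⁴/S.
1−A = 4 × 5.67×10⁻⁸ × (176)⁴ / 257 = 0.846.

A ≈ 0.15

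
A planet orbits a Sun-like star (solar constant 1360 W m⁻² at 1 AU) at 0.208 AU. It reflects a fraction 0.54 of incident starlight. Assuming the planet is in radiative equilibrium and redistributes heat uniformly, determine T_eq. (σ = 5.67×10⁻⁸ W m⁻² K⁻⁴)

Flux at 0.208 AU: S = 1360/0.208² = 3.14×10⁴ W m⁻².
Energy balance: absorbed = emitted ⇒ πR²·S(1−A) = 4πR²·σT_eq⁴, so T_eq⁴ = S(1−A)/(4σ).
T_eq = [3.14×10⁴ × 0.46 / (4 × 5.67×10⁻⁸)]^(1/4) = (6.38×10¹⁰)^(1/4) = 502 K.

T_eq ≈ 502 K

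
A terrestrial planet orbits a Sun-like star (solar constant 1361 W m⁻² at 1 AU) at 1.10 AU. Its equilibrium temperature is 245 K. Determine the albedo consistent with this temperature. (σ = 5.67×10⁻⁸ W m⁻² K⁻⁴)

Flux at 1.10 AU: S = 1361/1.10² = 1120 W m⁻².
From T_eq⁴ = S(1−A)/(4σ): 1−A = 4σT_eq⁴/S.
1−A = 4 × 5.67×10⁻⁸ × (245)⁴ / 1120 = 0.726.

A ≈ 0.27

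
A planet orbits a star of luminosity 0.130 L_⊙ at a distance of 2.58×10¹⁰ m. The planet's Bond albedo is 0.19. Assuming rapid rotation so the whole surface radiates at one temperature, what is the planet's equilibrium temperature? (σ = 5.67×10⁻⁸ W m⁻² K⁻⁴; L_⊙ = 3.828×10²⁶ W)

L = 0.130 × 3.828×10²⁶ = 4.98×10²⁵ W.
Flux: S = L/(4πd²) = 4.98×10²⁵/(4π×(2.58×10¹⁰)²) = 5950 W m⁻².
Energy balance: absorbed = emitted ⇒ πR²·S(1−A) = 4πR²·σT_eq⁴, so T_eq⁴ = S(1−A)/(4σ).
T_eq = [5950 × 0.81 / (4 × 5.67×10⁻⁸)]^(1/4) = (2.12×10¹⁰)^(1/4) = 382 K.

T_eq ≈ 382 K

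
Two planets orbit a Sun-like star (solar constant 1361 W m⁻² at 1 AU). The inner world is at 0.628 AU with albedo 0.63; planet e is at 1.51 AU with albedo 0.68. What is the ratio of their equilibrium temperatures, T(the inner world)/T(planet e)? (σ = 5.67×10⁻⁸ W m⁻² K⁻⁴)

T_eq = [S₀(1−A)/(4σd²)]^(1/4), so T ∝ (1−A)^(1/4) / √d.
T₁ = [1361×0.37/(4×5.67×10⁻⁸×0.628²)]^(1/4) = 273.92 K.
T₂ = [1361×0.32/(4×5.67×10⁻⁸×1.51²)]^(1/4) = 170.35 K.

T₁/T₂ ≈ 1.608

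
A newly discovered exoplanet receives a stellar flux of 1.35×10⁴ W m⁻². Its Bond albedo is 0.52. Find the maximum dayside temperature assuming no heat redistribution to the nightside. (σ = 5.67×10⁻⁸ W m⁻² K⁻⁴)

With no redistribution each surface element balances locally: S(1−A) = σT⁴.
T = [1.35×10⁴ × 0.48 / 5.67×10⁻⁸]^(1/4) = (1.14×10¹¹)^(1/4) = 581 K.

T_ss ≈ 581 K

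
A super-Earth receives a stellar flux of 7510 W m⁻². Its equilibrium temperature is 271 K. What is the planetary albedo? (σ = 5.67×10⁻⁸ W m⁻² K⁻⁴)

From T_eq⁴ = S(1−A)/(4σ): 1−A = 4σT_eq⁴/S.
1−A = 4 × 5.67×10⁻⁸ × (271)⁴ / 7510 = 0.163.

A ≈ 0.84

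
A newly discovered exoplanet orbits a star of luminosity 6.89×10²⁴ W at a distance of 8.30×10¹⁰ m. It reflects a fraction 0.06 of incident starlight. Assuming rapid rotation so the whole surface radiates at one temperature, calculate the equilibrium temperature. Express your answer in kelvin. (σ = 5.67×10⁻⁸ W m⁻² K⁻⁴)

Flux: S = L/(4πd²) = 6.89×10²⁴/(4π×(8.30×10¹⁰)²) = 79.6 W m⁻².
Energy balance: absorbed = emitted ⇒ πR²·S(1−A) = 4πR²·σT_eq⁴, so T_eq⁴ = S(1−A)/(4σ).
T_eq = [79.6 × 0.94 / (4 × 5.67×10⁻⁸)]^(1/4) = (3.30×10⁸)^(1/4) = 135 K.

T_eq ≈ 135 K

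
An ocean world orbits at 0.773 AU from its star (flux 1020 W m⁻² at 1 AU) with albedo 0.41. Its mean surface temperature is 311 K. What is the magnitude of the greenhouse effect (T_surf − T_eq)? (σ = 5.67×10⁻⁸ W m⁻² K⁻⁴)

ΔT ≈ 52.9 K

S = 1020/0.773² = 1707 W m⁻².
T_eq = [S(1−A)/(4σ)]^(1/4) = [1707×0.59/(4×5.67×10⁻⁸)]^(1/4) = 258.1 K.
ΔT = T_surf − T_eq = 311 − 258.1.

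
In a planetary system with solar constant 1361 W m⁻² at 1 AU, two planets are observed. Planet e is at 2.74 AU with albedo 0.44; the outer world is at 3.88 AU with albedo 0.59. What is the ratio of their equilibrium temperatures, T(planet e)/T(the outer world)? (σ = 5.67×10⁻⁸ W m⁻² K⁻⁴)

T₁/T₂ ≈ 1.286

T_eq = [S₀(1−A)/(4σd²)]^(1/4), so T ∝ (1−A)^(1/4) / √d.
T₁ = [1361×0.56/(4×5.67×10⁻⁸×2.74²)]^(1/4) = 145.45 K.
T₂ = [1361×0.41/(4×5.67×10⁻⁸×3.88²)]^(1/4) = 113.07 K.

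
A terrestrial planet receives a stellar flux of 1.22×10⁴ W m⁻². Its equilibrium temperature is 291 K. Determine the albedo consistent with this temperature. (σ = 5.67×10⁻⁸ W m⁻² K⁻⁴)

From T_eq⁴ = S(1−A)/(4σ): 1−A = 4σT_eq⁴/S.
1−A = 4 × 5.67×10⁻⁸ × (291)⁴ / 1.22×10⁴ = 0.133.

A ≈ 0.87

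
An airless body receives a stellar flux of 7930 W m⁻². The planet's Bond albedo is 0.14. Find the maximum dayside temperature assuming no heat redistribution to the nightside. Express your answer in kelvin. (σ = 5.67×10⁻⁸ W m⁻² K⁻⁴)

With no redistribution each surface element balances locally: S(1−A) = σT⁴.
T = [7930 × 0.86 / 5.67×10⁻⁸]^(1/4) = (1.20×10¹¹)^(1/4) = 589 K.

T_ss ≈ 589 K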